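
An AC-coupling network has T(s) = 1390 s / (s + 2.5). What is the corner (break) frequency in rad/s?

The single real pole at s = −2.5 gives a corner at ω = 2.5 rad/s.

2.5 rad/s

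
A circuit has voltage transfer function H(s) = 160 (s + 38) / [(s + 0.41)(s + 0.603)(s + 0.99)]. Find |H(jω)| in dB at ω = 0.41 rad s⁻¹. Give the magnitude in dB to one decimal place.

|j0.41 + 38| = √(0.41² + 38²) = 38
|j0.41 + 0.41| = √(0.41² + 0.41²) = 0.5798
|j0.41 + 0.603| = √(0.41² + 0.603²) = 0.7292
|j0.41 + 0.99| = √(0.41² + 0.99²) = 1.072
|H(j0.41)| = 160 × 38 / (0.5798 × 0.7292 × 1.072) = 13421
20 log₁₀(13421) = 82.56 dB

82.6 dB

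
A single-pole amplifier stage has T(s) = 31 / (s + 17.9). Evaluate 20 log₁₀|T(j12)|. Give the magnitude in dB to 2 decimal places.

|j12 + 17.9| = √(12² + 17.9²) = 21.55
|T(j12)| = 31 / 21.55 = 1.4385
20 log₁₀(1.4385) = 3.158 dB

3.16 dB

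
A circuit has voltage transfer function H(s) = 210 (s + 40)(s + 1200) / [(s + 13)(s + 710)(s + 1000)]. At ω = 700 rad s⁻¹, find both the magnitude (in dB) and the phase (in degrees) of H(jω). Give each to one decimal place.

|j700 + 40| = √(700² + 40²) = 701.1
|j700 + 1200| = √(700² + 1200²) = 1389
|j700 + 13| = √(700² + 13²) = 700.1
|j700 + 710| = √(700² + 710²) = 997
|j700 + 1000| = √(700² + 1000²) = 1221
|H(j700)| = 210 × 701.1 × 1389 / (700.1 × 997 × 1221) = 0.24006
20 log₁₀(0.24006) = -12.39 dB
∠(j700 + 40) = arctan(700/40) = 86.73°
∠(j700 + 1200) = arctan(700/1200) = 30.26°
∠(j700 + 13) = arctan(700/13) = 88.94°
∠(j700 + 710) = arctan(700/710) = 44.59°
∠(j700 + 1000) = arctan(700/1000) = 34.99°
∠H(j700) = 86.73° + 30.26° − (88.94° + 44.59° + 34.99°) = -51.54°

|H| = -12.4 dB, ∠H = -51.5 deg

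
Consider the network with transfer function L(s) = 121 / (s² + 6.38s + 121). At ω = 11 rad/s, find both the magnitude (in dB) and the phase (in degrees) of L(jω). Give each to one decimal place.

|(j11)² + 6.38(j11) + 121| = |0 + j70.18| = 70.18
|L(j11)| = 121 / 70.18 = 1.7241
20 log₁₀(1.7241) = 4.73 dB
∠[(j11)² + 6.38(j11) + 121] = ∠[0 + j70.18] = 90.00°
∠L(j11) = −90.00° = -90.00°

|L| = 4.7 dB, ∠L = -90.0°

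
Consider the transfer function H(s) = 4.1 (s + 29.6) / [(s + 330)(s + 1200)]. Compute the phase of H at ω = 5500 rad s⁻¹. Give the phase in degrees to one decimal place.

∠(j5500 + 29.6) = arctan(5500/29.6) = 89.69°
∠(j5500 + 330) = arctan(5500/330) = 86.57°
∠(j5500 + 1200) = arctan(5500/1200) = 77.69°
∠H(j5500) = 89.69° − (86.57° + 77.69°) = -74.57°

-74.6°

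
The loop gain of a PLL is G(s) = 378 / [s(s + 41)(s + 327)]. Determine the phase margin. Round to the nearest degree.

90°

Gain crossover: |G(jω)| = 1 at ω ≈ 0.0282 rad/s.
∠G(j0.0282) = −90° − arctan(0.0282/41) − arctan(0.0282/327) ≈ -90.04°
PM = 180° + (-90.04°) = 89.96°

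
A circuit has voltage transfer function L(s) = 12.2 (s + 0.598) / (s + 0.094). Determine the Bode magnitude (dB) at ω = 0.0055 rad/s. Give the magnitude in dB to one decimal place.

37.8 dB

|j0.0055 + 0.598| = √(0.0055² + 0.598²) = 0.598
|j0.0055 + 0.094| = √(0.0055² + 0.094²) = 0.09416
|L(j0.0055)| = 12.2 × 0.598 / 0.09416 = 77.484
20 log₁₀(77.484) = 37.78 dB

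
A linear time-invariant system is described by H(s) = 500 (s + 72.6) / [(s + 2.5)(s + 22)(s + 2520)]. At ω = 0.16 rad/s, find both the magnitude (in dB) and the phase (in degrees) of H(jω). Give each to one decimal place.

|H| = -11.7 dB, ∠H = -4.0 deg

|j0.16 + 72.6| = √(0.16² + 72.6²) = 72.6
|j0.16 + 2.5| = √(0.16² + 2.5²) = 2.505
|j0.16 + 22| = √(0.16² + 22²) = 22
|j0.16 + 2520| = √(0.16² + 2520²) = 2520
|H(j0.16)| = 500 × 72.6 / (2.505 × 22 × 2520) = 0.26136
20 log₁₀(0.26136) = -11.66 dB
∠(j0.16 + 72.6) = arctan(0.16/72.6) = 0.13°
∠(j0.16 + 2.5) = arctan(0.16/2.5) = 3.66°
∠(j0.16 + 22) = arctan(0.16/22) = 0.42°
∠(j0.16 + 2520) = arctan(0.16/2520) = 0.00°
∠H(j0.16) = 0.13° − (3.66° + 0.42° + 0.00°) = -3.96°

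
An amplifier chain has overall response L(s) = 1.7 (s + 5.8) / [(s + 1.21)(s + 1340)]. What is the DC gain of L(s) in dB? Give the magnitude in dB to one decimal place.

-44.3 dB

L(0) = 1.7 × 5.8 / (1.21 × 1340) = 0.0060812
20 log₁₀(0.0060812) = -44.32 dB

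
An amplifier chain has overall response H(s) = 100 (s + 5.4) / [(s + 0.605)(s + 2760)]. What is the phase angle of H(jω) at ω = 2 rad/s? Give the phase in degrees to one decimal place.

-52.9°

∠(j2 + 5.4) = arctan(2/5.4) = 20.32°
∠(j2 + 0.605) = arctan(2/0.605) = 73.17°
∠(j2 + 2760) = arctan(2/2760) = 0.04°
∠H(j2) = 20.32° − (73.17° + 0.04°) = -52.89°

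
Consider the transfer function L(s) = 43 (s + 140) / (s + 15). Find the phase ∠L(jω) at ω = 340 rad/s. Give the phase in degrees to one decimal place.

-19.9°

∠(j340 + 140) = arctan(340/140) = 67.62°
∠(j340 + 15) = arctan(340/15) = 87.47°
∠L(j340) = 67.62° − 87.47° = -19.85°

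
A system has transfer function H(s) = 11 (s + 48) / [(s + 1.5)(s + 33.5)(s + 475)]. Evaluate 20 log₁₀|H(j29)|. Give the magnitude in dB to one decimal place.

|j29 + 48| = √(29² + 48²) = 56.08
|j29 + 1.5| = √(29² + 1.5²) = 29.04
|j29 + 33.5| = √(29² + 33.5²) = 44.31
|j29 + 475| = √(29² + 475²) = 475.9
|H(j29)| = 11 × 56.08 / (29.04 × 44.31 × 475.9) = 0.0010075
20 log₁₀(0.0010075) = -59.94 dB

-59.9 dB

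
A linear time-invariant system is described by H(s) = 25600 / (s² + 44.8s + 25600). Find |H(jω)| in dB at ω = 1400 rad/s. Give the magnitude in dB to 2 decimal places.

-37.57 dB

|(j1400)² + 44.8(j1400) + 25600| = |-1.9344e+06 + j62720| = 1.935e+06
|H(j1400)| = 25600 / 1.935e+06 = 0.013227
20 log₁₀(0.013227) = -37.571 dB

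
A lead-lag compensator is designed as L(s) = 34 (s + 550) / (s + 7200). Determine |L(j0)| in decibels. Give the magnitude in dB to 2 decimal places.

8.29 dB

L(0) = 34 × 550 / 7200 = 2.5972
20 log₁₀(2.5972) = 8.290 dB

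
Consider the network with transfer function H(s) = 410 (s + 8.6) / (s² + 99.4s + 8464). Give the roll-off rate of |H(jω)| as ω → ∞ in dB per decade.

With 1 zero and 2 poles, the high-frequency asymptotic slope is 20 × (1 − 2) = -20 dB/decade.

-20 dB/decade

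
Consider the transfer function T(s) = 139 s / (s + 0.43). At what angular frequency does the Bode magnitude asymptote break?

The single real pole at s = −0.43 gives a corner at ω = 0.43 rad s⁻¹.

0.43 rad s⁻¹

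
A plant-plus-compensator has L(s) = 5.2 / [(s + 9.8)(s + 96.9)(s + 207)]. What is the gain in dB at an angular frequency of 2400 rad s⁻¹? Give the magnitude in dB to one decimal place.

-188.5 dB

|j2400 + 9.8| = √(2400² + 9.8²) = 2400
|j2400 + 96.9| = √(2400² + 96.9²) = 2402
|j2400 + 207| = √(2400² + 207²) = 2409
|L(j2400)| = 5.2 / (2400 × 2402 × 2409) = 3.7446e-10
20 log₁₀(3.7446e-10) = -188.53 dB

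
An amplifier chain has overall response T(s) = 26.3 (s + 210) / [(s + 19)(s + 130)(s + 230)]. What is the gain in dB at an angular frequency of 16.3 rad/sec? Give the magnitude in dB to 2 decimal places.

-42.70 dB

|j16.3 + 210| = √(16.3² + 210²) = 210.6
|j16.3 + 19| = √(16.3² + 19²) = 25.03
|j16.3 + 130| = √(16.3² + 130²) = 131
|j16.3 + 230| = √(16.3² + 230²) = 230.6
|T(j16.3)| = 26.3 × 210.6 / (25.03 × 131 × 230.6) = 0.007325
20 log₁₀(0.007325) = -42.704 dB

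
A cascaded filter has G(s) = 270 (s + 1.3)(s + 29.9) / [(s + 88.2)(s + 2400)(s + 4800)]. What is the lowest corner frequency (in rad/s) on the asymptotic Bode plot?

Break frequencies occur at each pole and zero magnitude: 1.3 rad/s, 29.9 rad/s, 88.2 rad/s, 2400 rad/s, 4800 rad/s.
The lowest is 1.3 rad/s.

1.3 rad/s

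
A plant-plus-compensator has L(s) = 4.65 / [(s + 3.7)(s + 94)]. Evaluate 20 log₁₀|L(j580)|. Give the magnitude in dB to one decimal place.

|j580 + 3.7| = √(580² + 3.7²) = 580
|j580 + 94| = √(580² + 94²) = 587.6
|L(j580)| = 4.65 / (580 × 587.6) = 1.3645e-05
20 log₁₀(1.3645e-05) = -97.30 dB

-97.3 dB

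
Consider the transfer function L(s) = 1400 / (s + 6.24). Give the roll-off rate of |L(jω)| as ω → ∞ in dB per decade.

-20 dB/decade

With 0 zeros and 1 pole, the high-frequency asymptotic slope is 20 × (0 − 1) = -20 dB/decade.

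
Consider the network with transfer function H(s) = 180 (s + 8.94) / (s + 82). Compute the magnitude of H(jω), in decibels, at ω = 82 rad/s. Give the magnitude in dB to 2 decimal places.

|j82 + 8.94| = √(82² + 8.94²) = 82.49
|j82 + 82| = √(82² + 82²) = 116
|H(j82)| = 180 × 82.49 / 116 = 128.03
20 log₁₀(128.03) = 42.146 dB

42.15 dB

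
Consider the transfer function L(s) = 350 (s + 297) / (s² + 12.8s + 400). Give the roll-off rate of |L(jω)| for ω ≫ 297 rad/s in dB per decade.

With 1 zero and 2 poles, the high-frequency asymptotic slope is 20 × (1 − 2) = -20 dB/decade.

-20 dB/decade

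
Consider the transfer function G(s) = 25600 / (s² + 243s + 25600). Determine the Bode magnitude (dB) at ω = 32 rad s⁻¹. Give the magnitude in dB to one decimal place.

-0.1 dB

|(j32)² + 243(j32) + 25600| = |24576 + j7776| = 2.578e+04
|G(j32)| = 25600 / 2.578e+04 = 0.99314
20 log₁₀(0.99314) = -0.06 dB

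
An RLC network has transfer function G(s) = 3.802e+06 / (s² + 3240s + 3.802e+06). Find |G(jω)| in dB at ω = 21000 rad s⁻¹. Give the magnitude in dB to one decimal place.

-41.3 dB

|(j21000)² + 3240(j21000) + 3.802e+06| = |-4.372e+08 + j6.804e+07| = 4.425e+08
|G(j21000)| = 3.802e+06 / 4.425e+08 = 0.0085929
20 log₁₀(0.0085929) = -41.32 dB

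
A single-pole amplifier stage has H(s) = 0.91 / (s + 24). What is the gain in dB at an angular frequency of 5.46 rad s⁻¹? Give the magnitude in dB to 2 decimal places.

-28.64 dB

|j5.46 + 24| = √(5.46² + 24²) = 24.61
|H(j5.46)| = 0.91 / 24.61 = 0.036972
20 log₁₀(0.036972) = -28.643 dB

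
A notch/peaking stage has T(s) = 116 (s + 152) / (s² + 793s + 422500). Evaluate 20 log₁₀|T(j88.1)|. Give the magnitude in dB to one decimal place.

-26.3 dB

|j88.1 + 152| = √(88.1² + 152²) = 175.7
|(j88.1)² + 793(j88.1) + 422500| = |4.1474e+05 + j69863| = 4.206e+05
|T(j88.1)| = 116 × 175.7 / 4.206e+05 = 0.048456
20 log₁₀(0.048456) = -26.29 dB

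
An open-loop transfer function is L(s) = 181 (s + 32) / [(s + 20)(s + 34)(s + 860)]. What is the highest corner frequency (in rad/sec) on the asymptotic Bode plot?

Break frequencies occur at each pole and zero magnitude: 20 rad/sec, 32 rad/sec, 34 rad/sec, 860 rad/sec.
The highest is 860 rad/sec.

860 rad/sec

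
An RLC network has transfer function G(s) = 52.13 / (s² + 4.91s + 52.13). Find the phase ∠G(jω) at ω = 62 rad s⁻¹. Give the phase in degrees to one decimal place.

∠[(j62)² + 4.91(j62) + 52.13] = ∠[-3791.9 + j304.42] = 175.41°
∠G(j62) = −175.41° = -175.41°

-175.4°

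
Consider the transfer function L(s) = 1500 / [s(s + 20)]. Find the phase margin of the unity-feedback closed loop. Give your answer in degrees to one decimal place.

28.9°

Gain crossover: |L(jω)| = 1 at ω ≈ 36.2 rad/s.
∠L(j36.2) = −90° − arctan(36.2/20) ≈ -151.11°
PM = 180° + (-151.11°) = 28.89°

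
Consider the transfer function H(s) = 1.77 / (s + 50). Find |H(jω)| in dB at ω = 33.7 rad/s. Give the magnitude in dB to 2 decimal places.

-30.65 dB

|j33.7 + 50| = √(33.7² + 50²) = 60.3
|H(j33.7)| = 1.77 / 60.3 = 0.029355
20 log₁₀(0.029355) = -30.646 dB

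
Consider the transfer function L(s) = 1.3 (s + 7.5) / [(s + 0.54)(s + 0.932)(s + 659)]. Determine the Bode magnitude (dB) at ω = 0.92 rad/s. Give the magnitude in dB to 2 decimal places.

-39.44 dB

|j0.92 + 7.5| = √(0.92² + 7.5²) = 7.556
|j0.92 + 0.54| = √(0.92² + 0.54²) = 1.067
|j0.92 + 0.932| = √(0.92² + 0.932²) = 1.31
|j0.92 + 659| = √(0.92² + 659²) = 659
|L(j0.92)| = 1.3 × 7.556 / (1.067 × 1.31 × 659) = 0.01067
20 log₁₀(0.01067) = -39.437 dB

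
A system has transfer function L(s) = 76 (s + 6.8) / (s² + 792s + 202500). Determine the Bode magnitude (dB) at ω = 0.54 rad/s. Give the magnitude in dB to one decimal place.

-51.8 dB

|j0.54 + 6.8| = √(0.54² + 6.8²) = 6.821
|(j0.54)² + 792(j0.54) + 202500| = |2.025e+05 + j427.68| = 2.025e+05
|L(j0.54)| = 76 × 6.821 / 2.025e+05 = 0.0025601
20 log₁₀(0.0025601) = -51.83 dB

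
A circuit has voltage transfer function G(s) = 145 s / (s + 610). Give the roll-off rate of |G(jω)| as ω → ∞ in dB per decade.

With 1 zero and 1 pole, the high-frequency asymptotic slope is 20 × (1 − 1) = 0 dB/decade.

0 dB/decade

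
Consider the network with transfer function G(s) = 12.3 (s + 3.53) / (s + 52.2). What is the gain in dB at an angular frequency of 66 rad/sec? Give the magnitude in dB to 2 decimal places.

|j66 + 3.53| = √(66² + 3.53²) = 66.09
|j66 + 52.2| = √(66² + 52.2²) = 84.15
|G(j66)| = 12.3 × 66.09 / 84.15 = 9.6611
20 log₁₀(9.6611) = 19.701 dB

19.70 dB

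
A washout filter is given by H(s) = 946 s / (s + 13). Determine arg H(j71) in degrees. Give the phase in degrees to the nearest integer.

∠(j71) = 90.00°
∠(j71 + 13) = arctan(71/13) = 79.62°
∠H(j71) = 90.00° − 79.62° = 10.38°

10 deg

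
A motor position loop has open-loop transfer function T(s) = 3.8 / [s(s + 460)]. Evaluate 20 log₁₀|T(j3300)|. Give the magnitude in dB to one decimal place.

-129.2 dB

|j3300 + 460| = √(3300² + 460²) = 3332
|j3300| = 3300
|T(j3300)| = 3.8 / (3332 × 3300) = 3.456e-07
20 log₁₀(3.456e-07) = -129.23 dB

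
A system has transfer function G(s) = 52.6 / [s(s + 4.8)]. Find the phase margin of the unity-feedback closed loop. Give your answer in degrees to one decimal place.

36.4°

Gain crossover: |G(jω)| = 1 at ω ≈ 6.51 rad s⁻¹.
∠G(j6.51) = −90° − arctan(6.51/4.8) ≈ -143.58°
PM = 180° + (-143.58°) = 36.42°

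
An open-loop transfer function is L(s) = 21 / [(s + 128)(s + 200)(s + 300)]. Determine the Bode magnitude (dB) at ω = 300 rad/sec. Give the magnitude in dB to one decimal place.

|j300 + 128| = √(300² + 128²) = 326.2
|j300 + 200| = √(300² + 200²) = 360.6
|j300 + 300| = √(300² + 300²) = 424.3
|L(j300)| = 21 / (326.2 × 360.6 × 424.3) = 4.2089e-07
20 log₁₀(4.2089e-07) = -127.52 dB

-127.5 dB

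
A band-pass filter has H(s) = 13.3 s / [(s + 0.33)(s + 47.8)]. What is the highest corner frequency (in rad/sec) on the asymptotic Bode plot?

47.8 rad/sec

Break frequencies occur at each pole and zero magnitude: 0.33 rad/sec, 47.8 rad/sec.
The highest is 47.8 rad/sec.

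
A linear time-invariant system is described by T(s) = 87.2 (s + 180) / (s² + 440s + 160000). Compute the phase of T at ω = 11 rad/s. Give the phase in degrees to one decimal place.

∠(j11 + 180) = arctan(11/180) = 3.50°
∠[(j11)² + 440(j11) + 160000] = ∠[1.5988e+05 + j4840] = 1.73°
∠T(j11) = 3.50° − 1.73° = 1.76°

1.8°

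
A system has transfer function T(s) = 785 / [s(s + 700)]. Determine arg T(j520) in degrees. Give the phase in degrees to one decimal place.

-126.6°

∠(j520 + 700) = arctan(520/700) = 36.61°
∠(j520) = 90.00°
∠T(j520) = − (36.61° + 90.00°) = -126.61°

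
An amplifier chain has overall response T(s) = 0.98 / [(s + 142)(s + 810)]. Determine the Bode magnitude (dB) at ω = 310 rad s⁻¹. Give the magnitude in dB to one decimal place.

|j310 + 142| = √(310² + 142²) = 341
|j310 + 810| = √(310² + 810²) = 867.3
|T(j310)| = 0.98 / (341 × 867.3) = 3.3139e-06
20 log₁₀(3.3139e-06) = -109.59 dB

-109.6 dB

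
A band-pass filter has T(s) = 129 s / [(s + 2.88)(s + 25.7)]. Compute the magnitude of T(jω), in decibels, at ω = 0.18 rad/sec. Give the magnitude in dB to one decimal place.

|j0.18| = 0.18
|j0.18 + 2.88| = √(0.18² + 2.88²) = 2.886
|j0.18 + 25.7| = √(0.18² + 25.7²) = 25.7
|T(j0.18)| = 129 × 0.18 / (2.886 × 25.7) = 0.3131
20 log₁₀(0.3131) = -10.09 dB

-10.1 dB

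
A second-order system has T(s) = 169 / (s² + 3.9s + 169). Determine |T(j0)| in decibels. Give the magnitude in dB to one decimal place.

T(0) = 169 / 169 = 1
20 log₁₀(1) = 0.00 dB

0.0 dB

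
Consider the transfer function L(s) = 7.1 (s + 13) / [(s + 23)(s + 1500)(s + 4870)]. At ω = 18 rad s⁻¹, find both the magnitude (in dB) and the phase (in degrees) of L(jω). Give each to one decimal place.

|j18 + 13| = √(18² + 13²) = 22.2
|j18 + 23| = √(18² + 23²) = 29.21
|j18 + 1500| = √(18² + 1500²) = 1500
|j18 + 4870| = √(18² + 4870²) = 4870
|L(j18)| = 7.1 × 22.2 / (29.21 × 1500 × 4870) = 7.3884e-07
20 log₁₀(7.3884e-07) = -122.63 dB
∠(j18 + 13) = arctan(18/13) = 54.16°
∠(j18 + 23) = arctan(18/23) = 38.05°
∠(j18 + 1500) = arctan(18/1500) = 0.69°
∠(j18 + 4870) = arctan(18/4870) = 0.21°
∠L(j18) = 54.16° − (38.05° + 0.69° + 0.21°) = 15.22°

|L| = -122.6 dB, ∠L = 15.2 deg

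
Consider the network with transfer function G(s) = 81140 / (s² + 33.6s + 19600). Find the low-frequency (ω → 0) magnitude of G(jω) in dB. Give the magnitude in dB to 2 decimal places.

G(0) = 81140 / 19600 = 4.1398
20 log₁₀(4.1398) = 12.340 dB

12.34 dB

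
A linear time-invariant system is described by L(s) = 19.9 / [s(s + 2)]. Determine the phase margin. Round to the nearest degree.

25°

Gain crossover: |L(jω)| = 1 at ω ≈ 4.24 rad/sec.
∠L(j4.24) = −90° − arctan(4.24/2) ≈ -154.76°
PM = 180° + (-154.76°) = 25.24°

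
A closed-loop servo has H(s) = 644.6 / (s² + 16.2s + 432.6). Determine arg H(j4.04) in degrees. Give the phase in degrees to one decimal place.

-8.9°

∠[(j4.04)² + 16.2(j4.04) + 432.6] = ∠[416.28 + j65.448] = 8.93°
∠H(j4.04) = −8.93° = -8.93°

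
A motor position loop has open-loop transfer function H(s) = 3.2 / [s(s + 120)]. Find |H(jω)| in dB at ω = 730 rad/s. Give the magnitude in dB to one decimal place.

|j730 + 120| = √(730² + 120²) = 739.8
|j730| = 730
|H(j730)| = 3.2 / (739.8 × 730) = 5.9254e-06
20 log₁₀(5.9254e-06) = -104.55 dB

-104.5 dB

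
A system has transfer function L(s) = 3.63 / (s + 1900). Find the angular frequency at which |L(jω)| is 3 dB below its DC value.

1900 rad s⁻¹

For a single-pole low-pass, the −3 dB point is at the pole: ω = 1900 rad s⁻¹.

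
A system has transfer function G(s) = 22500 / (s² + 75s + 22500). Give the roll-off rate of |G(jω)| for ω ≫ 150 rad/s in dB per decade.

With 0 zeros and 2 poles, the high-frequency asymptotic slope is 20 × (0 − 2) = -40 dB/decade.

-40 dB/decade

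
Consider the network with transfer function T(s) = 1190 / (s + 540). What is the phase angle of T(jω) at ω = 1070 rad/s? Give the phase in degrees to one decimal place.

-63.2 deg

∠(j1070 + 540) = arctan(1070/540) = 63.22°
∠T(j1070) = −63.22° = -63.22°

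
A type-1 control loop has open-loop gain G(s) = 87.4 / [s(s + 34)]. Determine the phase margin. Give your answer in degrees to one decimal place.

Gain crossover: |G(jω)| = 1 at ω ≈ 2.56 rad/s.
∠G(j2.56) = −90° − arctan(2.56/34) ≈ -94.31°
PM = 180° + (-94.31°) = 85.69°

85.7°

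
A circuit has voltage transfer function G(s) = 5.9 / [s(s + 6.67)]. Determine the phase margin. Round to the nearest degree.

83°

Gain crossover: |G(jω)| = 1 at ω ≈ 0.877 rad/sec.
∠G(j0.877) = −90° − arctan(0.877/6.67) ≈ -97.49°
PM = 180° + (-97.49°) = 82.51°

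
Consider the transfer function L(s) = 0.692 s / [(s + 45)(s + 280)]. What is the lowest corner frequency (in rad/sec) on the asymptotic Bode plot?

45 rad/sec

Break frequencies occur at each pole and zero magnitude: 45 rad/sec, 280 rad/sec.
The lowest is 45 rad/sec.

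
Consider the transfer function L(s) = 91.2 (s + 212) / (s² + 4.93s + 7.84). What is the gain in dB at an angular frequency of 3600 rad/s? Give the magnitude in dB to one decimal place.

-31.9 dB

|j3600 + 212| = √(3600² + 212²) = 3606
|(j3600)² + 4.93(j3600) + 7.84| = |-1.296e+07 + j17748| = 1.296e+07
|L(j3600)| = 91.2 × 3606 / 1.296e+07 = 0.025377
20 log₁₀(0.025377) = -31.91 dB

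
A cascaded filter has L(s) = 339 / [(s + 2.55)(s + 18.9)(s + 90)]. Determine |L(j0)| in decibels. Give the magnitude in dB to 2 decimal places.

-22.14 dB

L(0) = 339 / (2.55 × 18.9 × 90) = 0.078155
20 log₁₀(0.078155) = -22.141 dB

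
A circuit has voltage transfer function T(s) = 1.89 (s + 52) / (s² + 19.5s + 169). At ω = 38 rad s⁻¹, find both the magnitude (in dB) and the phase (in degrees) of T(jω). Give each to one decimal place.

|j38 + 52| = √(38² + 52²) = 64.4
|(j38)² + 19.5(j38) + 169| = |-1275 + j741| = 1475
|T(j38)| = 1.89 × 64.4 / 1475 = 0.082543
20 log₁₀(0.082543) = -21.67 dB
∠(j38 + 52) = arctan(38/52) = 36.16°
∠[(j38)² + 19.5(j38) + 169] = ∠[-1275 + j741] = 149.84°
∠T(j38) = 36.16° − 149.84° = -113.68°

|T| = -21.7 dB, ∠T = -113.7°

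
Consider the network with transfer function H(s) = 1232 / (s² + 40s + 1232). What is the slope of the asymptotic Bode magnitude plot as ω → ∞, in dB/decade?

-40 dB/decade

With 0 zeros and 2 poles, the high-frequency asymptotic slope is 20 × (0 − 2) = -40 dB/decade.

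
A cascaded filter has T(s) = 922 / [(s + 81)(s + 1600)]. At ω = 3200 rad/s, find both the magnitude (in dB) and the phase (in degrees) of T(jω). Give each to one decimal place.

|T| = -81.9 dB, ∠T = -152.0 deg

|j3200 + 81| = √(3200² + 81²) = 3201
|j3200 + 1600| = √(3200² + 1600²) = 3578
|T(j3200)| = 922 / (3201 × 3578) = 8.0508e-05
20 log₁₀(8.0508e-05) = -81.88 dB
∠(j3200 + 81) = arctan(3200/81) = 88.55°
∠(j3200 + 1600) = arctan(3200/1600) = 63.43°
∠T(j3200) = − (88.55° + 63.43°) = -151.98°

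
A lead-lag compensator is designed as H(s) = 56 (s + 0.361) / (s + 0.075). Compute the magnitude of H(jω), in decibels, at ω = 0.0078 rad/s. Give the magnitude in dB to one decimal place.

48.6 dB

|j0.0078 + 0.361| = √(0.0078² + 0.361²) = 0.3611
|j0.0078 + 0.075| = √(0.0078² + 0.075²) = 0.0754
|H(j0.0078)| = 56 × 0.3611 / 0.0754 = 268.16
20 log₁₀(268.16) = 48.57 dB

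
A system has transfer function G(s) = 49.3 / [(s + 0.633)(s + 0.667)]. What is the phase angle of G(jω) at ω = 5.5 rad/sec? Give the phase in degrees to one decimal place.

-166.5 deg

∠(j5.5 + 0.633) = arctan(5.5/0.633) = 83.43°
∠(j5.5 + 0.667) = arctan(5.5/0.667) = 83.09°
∠G(j5.5) = − (83.43° + 83.09°) = -166.52°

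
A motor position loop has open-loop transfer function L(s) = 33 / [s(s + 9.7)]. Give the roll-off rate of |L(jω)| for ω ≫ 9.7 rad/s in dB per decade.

-40 dB/decade

With 0 zeros and 2 poles, the high-frequency asymptotic slope is 20 × (0 − 2) = -40 dB/decade.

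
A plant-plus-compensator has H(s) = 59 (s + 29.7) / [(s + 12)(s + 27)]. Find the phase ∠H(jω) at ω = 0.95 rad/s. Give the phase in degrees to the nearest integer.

∠(j0.95 + 29.7) = arctan(0.95/29.7) = 1.83°
∠(j0.95 + 12) = arctan(0.95/12) = 4.53°
∠(j0.95 + 27) = arctan(0.95/27) = 2.02°
∠H(j0.95) = 1.83° − (4.53° + 2.02°) = -4.71°

-5°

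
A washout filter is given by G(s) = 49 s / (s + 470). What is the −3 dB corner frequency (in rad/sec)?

470 rad/sec

For a single-pole high-pass, the −3 dB point is at the pole: ω = 470 rad/sec.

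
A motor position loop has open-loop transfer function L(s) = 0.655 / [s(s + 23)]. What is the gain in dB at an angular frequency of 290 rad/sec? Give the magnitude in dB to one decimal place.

-102.2 dB

|j290 + 23| = √(290² + 23²) = 290.9
|j290| = 290
|L(j290)| = 0.655 / (290.9 × 290) = 7.764e-06
20 log₁₀(7.764e-06) = -102.20 dB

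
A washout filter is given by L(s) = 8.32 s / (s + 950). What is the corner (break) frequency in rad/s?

950 rad/s

The single real pole at s = −950 gives a corner at ω = 950 rad/s.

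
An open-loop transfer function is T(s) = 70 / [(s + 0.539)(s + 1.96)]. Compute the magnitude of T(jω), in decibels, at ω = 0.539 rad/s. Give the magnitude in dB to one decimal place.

33.1 dB

|j0.539 + 0.539| = √(0.539² + 0.539²) = 0.7623
|j0.539 + 1.96| = √(0.539² + 1.96²) = 2.033
|T(j0.539)| = 70 / (0.7623 × 2.033) = 45.176
20 log₁₀(45.176) = 33.10 dB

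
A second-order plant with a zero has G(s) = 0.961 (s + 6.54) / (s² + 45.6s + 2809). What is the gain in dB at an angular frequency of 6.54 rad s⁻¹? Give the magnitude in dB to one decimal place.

-49.9 dB

|j6.54 + 6.54| = √(6.54² + 6.54²) = 9.249
|(j6.54)² + 45.6(j6.54) + 2809| = |2766.2 + j298.22| = 2782
|G(j6.54)| = 0.961 × 9.249 / 2782 = 0.0031946
20 log₁₀(0.0031946) = -49.91 dB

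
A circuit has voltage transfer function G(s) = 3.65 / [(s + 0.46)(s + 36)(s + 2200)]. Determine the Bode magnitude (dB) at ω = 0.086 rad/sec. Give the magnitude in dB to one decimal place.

-80.1 dB

|j0.086 + 0.46| = √(0.086² + 0.46²) = 0.468
|j0.086 + 36| = √(0.086² + 36²) = 36
|j0.086 + 2200| = √(0.086² + 2200²) = 2200
|G(j0.086)| = 3.65 / (0.468 × 36 × 2200) = 9.848e-05
20 log₁₀(9.848e-05) = -80.13 dB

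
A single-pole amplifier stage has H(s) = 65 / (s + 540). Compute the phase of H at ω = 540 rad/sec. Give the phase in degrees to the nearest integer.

∠(j540 + 540) = arctan(540/540) = 45.00°
∠H(j540) = −45.00° = -45.00°

-45°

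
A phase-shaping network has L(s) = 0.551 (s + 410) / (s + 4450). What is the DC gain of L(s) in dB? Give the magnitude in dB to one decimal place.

L(0) = 0.551 × 410 / 4450 = 0.050766
20 log₁₀(0.050766) = -25.89 dB

-25.9 dB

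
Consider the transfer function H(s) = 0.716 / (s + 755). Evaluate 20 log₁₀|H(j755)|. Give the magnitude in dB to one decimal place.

-63.5 dB

|j755 + 755| = √(755² + 755²) = 1068
|H(j755)| = 0.716 / 1068 = 0.00067058
20 log₁₀(0.00067058) = -63.47 dB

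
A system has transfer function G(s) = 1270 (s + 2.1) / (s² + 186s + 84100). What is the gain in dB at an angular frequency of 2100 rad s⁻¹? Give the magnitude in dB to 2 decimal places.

-4.24 dB

|j2100 + 2.1| = √(2100² + 2.1²) = 2100
|(j2100)² + 186(j2100) + 84100| = |-4.3259e+06 + j3.906e+05| = 4.343e+06
|G(j2100)| = 1270 × 2100 / 4.343e+06 = 0.61402
20 log₁₀(0.61402) = -4.236 dB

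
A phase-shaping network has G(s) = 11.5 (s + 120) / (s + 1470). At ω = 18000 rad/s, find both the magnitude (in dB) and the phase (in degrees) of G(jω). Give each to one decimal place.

|G| = 21.2 dB, ∠G = 4.3 deg

|j18000 + 120| = √(18000² + 120²) = 1.8e+04
|j18000 + 1470| = √(18000² + 1470²) = 1.806e+04
|G(j18000)| = 11.5 × 1.8e+04 / 1.806e+04 = 11.462
20 log₁₀(11.462) = 21.19 dB
∠(j18000 + 120) = arctan(18000/120) = 89.62°
∠(j18000 + 1470) = arctan(18000/1470) = 85.33°
∠G(j18000) = 89.62° − 85.33° = 4.29°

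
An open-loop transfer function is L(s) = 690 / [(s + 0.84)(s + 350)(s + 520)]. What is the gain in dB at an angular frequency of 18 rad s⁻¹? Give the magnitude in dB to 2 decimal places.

-73.56 dB

|j18 + 0.84| = √(18² + 0.84²) = 18.02
|j18 + 350| = √(18² + 350²) = 350.5
|j18 + 520| = √(18² + 520²) = 520.3
|L(j18)| = 690 / (18.02 × 350.5 × 520.3) = 0.00020999
20 log₁₀(0.00020999) = -73.556 dB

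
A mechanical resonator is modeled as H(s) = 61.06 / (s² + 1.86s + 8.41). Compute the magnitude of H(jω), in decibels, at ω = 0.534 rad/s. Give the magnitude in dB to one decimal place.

17.5 dB

|(j0.534)² + 1.86(j0.534) + 8.41| = |8.1248 + j0.99324| = 8.185
|H(j0.534)| = 61.06 / 8.185 = 7.4597
20 log₁₀(7.4597) = 17.45 dB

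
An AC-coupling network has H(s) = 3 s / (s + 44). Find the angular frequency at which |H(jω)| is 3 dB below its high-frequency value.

For a single-pole high-pass, the −3 dB point is at the pole: ω = 44 rad/sec.

44 rad/sec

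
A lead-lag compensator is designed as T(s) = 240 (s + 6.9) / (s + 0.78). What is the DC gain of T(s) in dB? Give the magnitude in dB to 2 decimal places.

T(0) = 240 × 6.9 / 0.78 = 2123.1
20 log₁₀(2123.1) = 66.539 dB

66.54 dB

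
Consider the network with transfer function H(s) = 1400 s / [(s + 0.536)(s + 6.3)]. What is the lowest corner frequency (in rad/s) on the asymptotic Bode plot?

Break frequencies occur at each pole and zero magnitude: 0.536 rad/s, 6.3 rad/s.
The lowest is 0.536 rad/s.

0.536 rad/s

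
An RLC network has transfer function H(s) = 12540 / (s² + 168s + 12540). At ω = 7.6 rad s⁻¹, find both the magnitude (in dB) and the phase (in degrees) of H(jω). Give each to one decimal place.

|H| = -0.0 dB, ∠H = -5.8 deg

|(j7.6)² + 168(j7.6) + 12540| = |12482 + j1276.8| = 1.255e+04
|H(j7.6)| = 12540 / 1.255e+04 = 0.99941
20 log₁₀(0.99941) = -0.01 dB
∠[(j7.6)² + 168(j7.6) + 12540] = ∠[12482 + j1276.8] = 5.84°
∠H(j7.6) = −5.84° = -5.84°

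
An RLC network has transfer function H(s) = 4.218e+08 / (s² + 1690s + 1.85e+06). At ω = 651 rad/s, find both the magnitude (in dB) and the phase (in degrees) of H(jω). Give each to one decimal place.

|(j651)² + 1690(j651) + 1.85e+06| = |1.4262e+06 + j1.1002e+06| = 1.801e+06
|H(j651)| = 4.218e+08 / 1.801e+06 = 234.17
20 log₁₀(234.17) = 47.39 dB
∠[(j651)² + 1690(j651) + 1.85e+06] = ∠[1.4262e+06 + j1.1002e+06] = 37.65°
∠H(j651) = −37.65° = -37.65°

|H| = 47.4 dB, ∠H = -37.6°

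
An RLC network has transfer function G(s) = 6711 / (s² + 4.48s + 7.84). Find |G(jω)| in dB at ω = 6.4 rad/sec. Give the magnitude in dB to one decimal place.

|(j6.4)² + 4.48(j6.4) + 7.84| = |-33.12 + j28.672| = 43.81
|G(j6.4)| = 6711 / 43.81 = 153.2
20 log₁₀(153.2) = 43.70 dB

43.7 dB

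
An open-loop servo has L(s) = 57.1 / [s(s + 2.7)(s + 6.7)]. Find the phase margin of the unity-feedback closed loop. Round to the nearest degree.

31 deg

Gain crossover: |L(jω)| = 1 at ω ≈ 2.28 rad/sec.
∠L(j2.28) = −90° − arctan(2.28/2.7) − arctan(2.28/6.7) ≈ -149.01°
PM = 180° + (-149.01°) = 30.99°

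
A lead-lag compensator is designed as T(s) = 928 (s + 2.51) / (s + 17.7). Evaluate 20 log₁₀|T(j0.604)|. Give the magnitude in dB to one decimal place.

42.6 dB

|j0.604 + 2.51| = √(0.604² + 2.51²) = 2.582
|j0.604 + 17.7| = √(0.604² + 17.7²) = 17.71
|T(j0.604)| = 928 × 2.582 / 17.71 = 135.28
20 log₁₀(135.28) = 42.62 dB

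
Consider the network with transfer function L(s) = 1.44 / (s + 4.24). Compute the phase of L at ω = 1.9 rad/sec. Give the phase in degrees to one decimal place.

-24.1°

∠(j1.9 + 4.24) = arctan(1.9/4.24) = 24.14°
∠L(j1.9) = −24.14° = -24.14°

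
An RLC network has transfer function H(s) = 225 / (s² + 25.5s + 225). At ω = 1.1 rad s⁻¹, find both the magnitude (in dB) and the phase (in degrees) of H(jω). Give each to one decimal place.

|H| = -0.0 dB, ∠H = -7.1°

|(j1.1)² + 25.5(j1.1) + 225| = |223.79 + j28.05| = 225.5
|H(j1.1)| = 225 / 225.5 = 0.9976
20 log₁₀(0.9976) = -0.02 dB
∠[(j1.1)² + 25.5(j1.1) + 225] = ∠[223.79 + j28.05] = 7.14°
∠H(j1.1) = −7.14° = -7.14°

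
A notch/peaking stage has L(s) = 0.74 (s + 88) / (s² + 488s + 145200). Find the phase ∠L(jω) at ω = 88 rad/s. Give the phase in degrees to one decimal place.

27.7°

∠(j88 + 88) = arctan(88/88) = 45.00°
∠[(j88)² + 488(j88) + 145200] = ∠[1.3746e+05 + j42944] = 17.35°
∠L(j88) = 45.00° − 17.35° = 27.65°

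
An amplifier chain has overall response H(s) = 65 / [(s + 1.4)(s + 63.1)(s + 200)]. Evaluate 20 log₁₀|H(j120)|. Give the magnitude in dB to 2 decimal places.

-95.33 dB

|j120 + 1.4| = √(120² + 1.4²) = 120
|j120 + 63.1| = √(120² + 63.1²) = 135.6
|j120 + 200| = √(120² + 200²) = 233.2
|H(j120)| = 65 / (120 × 135.6 × 233.2) = 1.7128e-05
20 log₁₀(1.7128e-05) = -95.326 dB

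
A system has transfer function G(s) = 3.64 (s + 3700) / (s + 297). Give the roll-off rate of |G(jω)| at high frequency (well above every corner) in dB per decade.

0 dB/decade

With 1 zero and 1 pole, the high-frequency asymptotic slope is 20 × (1 − 1) = 0 dB/decade.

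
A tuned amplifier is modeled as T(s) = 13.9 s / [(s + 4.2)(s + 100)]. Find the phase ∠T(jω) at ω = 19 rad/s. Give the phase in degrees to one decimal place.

∠(j19) = 90.00°
∠(j19 + 4.2) = arctan(19/4.2) = 77.54°
∠(j19 + 100) = arctan(19/100) = 10.76°
∠T(j19) = 90.00° − (77.54° + 10.76°) = 1.71°

1.7°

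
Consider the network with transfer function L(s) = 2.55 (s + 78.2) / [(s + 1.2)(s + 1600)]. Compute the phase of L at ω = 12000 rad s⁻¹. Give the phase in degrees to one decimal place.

∠(j12000 + 78.2) = arctan(12000/78.2) = 89.63°
∠(j12000 + 1.2) = arctan(12000/1.2) = 89.99°
∠(j12000 + 1600) = arctan(12000/1600) = 82.41°
∠L(j12000) = 89.63° − (89.99° + 82.41°) = -82.77°

-82.8°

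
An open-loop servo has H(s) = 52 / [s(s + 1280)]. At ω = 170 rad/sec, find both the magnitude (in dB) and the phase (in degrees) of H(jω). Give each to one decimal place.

|j170 + 1280| = √(170² + 1280²) = 1291
|j170| = 170
|H(j170)| = 52 / (1291 × 170) = 0.00023689
20 log₁₀(0.00023689) = -72.51 dB
∠(j170 + 1280) = arctan(170/1280) = 7.57°
∠(j170) = 90.00°
∠H(j170) = − (7.57° + 90.00°) = -97.57°

|H| = -72.5 dB, ∠H = -97.6°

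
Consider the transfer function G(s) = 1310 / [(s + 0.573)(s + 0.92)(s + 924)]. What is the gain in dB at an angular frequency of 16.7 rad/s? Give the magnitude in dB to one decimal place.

-45.9 dB

|j16.7 + 0.573| = √(16.7² + 0.573²) = 16.71
|j16.7 + 0.92| = √(16.7² + 0.92²) = 16.73
|j16.7 + 924| = √(16.7² + 924²) = 924.2
|G(j16.7)| = 1310 / (16.71 × 16.73 × 924.2) = 0.005072
20 log₁₀(0.005072) = -45.90 dB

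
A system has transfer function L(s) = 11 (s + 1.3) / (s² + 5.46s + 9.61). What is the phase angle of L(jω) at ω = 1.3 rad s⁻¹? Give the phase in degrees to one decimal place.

∠(j1.3 + 1.3) = arctan(1.3/1.3) = 45.00°
∠[(j1.3)² + 5.46(j1.3) + 9.61] = ∠[7.92 + j7.098] = 41.87°
∠L(j1.3) = 45.00° − 41.87° = 3.13°

3.1°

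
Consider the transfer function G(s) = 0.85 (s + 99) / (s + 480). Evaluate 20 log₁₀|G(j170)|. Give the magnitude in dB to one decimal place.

|j170 + 99| = √(170² + 99²) = 196.7
|j170 + 480| = √(170² + 480²) = 509.2
|G(j170)| = 0.85 × 196.7 / 509.2 = 0.32838
20 log₁₀(0.32838) = -9.67 dB

-9.7 dB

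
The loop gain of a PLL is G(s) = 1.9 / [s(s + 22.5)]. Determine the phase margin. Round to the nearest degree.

90°

Gain crossover: |G(jω)| = 1 at ω ≈ 0.0844 rad/s.
∠G(j0.0844) = −90° − arctan(0.0844/22.5) ≈ -90.22°
PM = 180° + (-90.22°) = 89.78°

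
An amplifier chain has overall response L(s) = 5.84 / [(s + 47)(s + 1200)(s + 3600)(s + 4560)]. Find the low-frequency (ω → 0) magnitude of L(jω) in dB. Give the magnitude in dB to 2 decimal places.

L(0) = 5.84 / (47 × 1200 × 3600 × 4560) = 6.3076e-12
20 log₁₀(6.3076e-12) = -224.003 dB

-224.00 dB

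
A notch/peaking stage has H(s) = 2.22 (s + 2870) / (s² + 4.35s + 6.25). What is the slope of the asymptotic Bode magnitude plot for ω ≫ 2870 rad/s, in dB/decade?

-20 dB/decade

With 1 zero and 2 poles, the high-frequency asymptotic slope is 20 × (1 − 2) = -20 dB/decade.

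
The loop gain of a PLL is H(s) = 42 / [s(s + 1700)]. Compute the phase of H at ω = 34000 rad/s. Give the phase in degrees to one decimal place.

∠(j34000 + 1700) = arctan(34000/1700) = 87.14°
∠(j34000) = 90.00°
∠H(j34000) = − (87.14° + 90.00°) = -177.14°

-177.1°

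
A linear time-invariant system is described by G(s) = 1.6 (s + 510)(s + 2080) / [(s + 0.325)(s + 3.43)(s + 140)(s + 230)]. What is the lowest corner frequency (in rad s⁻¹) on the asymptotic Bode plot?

Break frequencies occur at each pole and zero magnitude: 0.325 rad s⁻¹, 3.43 rad s⁻¹, 140 rad s⁻¹, 230 rad s⁻¹, 510 rad s⁻¹, 2080 rad s⁻¹.
The lowest is 0.325 rad s⁻¹.

0.325 rad s⁻¹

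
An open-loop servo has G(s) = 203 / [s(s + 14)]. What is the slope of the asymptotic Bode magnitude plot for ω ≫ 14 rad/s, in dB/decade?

With 0 zeros and 2 poles, the high-frequency asymptotic slope is 20 × (0 − 2) = -40 dB/decade.

-40 dB/decade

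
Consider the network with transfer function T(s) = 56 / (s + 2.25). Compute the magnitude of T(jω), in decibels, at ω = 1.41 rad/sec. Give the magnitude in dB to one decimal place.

|j1.41 + 2.25| = √(1.41² + 2.25²) = 2.655
|T(j1.41)| = 56 / 2.655 = 21.09
20 log₁₀(21.09) = 26.48 dB

26.5 dB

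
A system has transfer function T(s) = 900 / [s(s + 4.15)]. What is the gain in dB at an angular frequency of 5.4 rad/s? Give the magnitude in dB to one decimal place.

|j5.4 + 4.15| = √(5.4² + 4.15²) = 6.81
|j5.4| = 5.4
|T(j5.4)| = 900 / (6.81 × 5.4) = 24.472
20 log₁₀(24.472) = 27.77 dB

27.8 dB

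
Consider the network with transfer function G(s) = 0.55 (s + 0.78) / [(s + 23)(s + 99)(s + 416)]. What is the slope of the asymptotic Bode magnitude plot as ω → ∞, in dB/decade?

With 1 zero and 3 poles, the high-frequency asymptotic slope is 20 × (1 − 3) = -40 dB/decade.

-40 dB/decade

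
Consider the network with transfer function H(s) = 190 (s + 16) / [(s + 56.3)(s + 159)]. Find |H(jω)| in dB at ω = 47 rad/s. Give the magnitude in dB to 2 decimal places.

|j47 + 16| = √(47² + 16²) = 49.65
|j47 + 56.3| = √(47² + 56.3²) = 73.34
|j47 + 159| = √(47² + 159²) = 165.8
|H(j47)| = 190 × 49.65 / (73.34 × 165.8) = 0.77578
20 log₁₀(0.77578) = -2.205 dB

-2.21 dB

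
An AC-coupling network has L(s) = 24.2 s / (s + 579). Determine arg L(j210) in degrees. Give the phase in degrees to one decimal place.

70.1°

∠(j210) = 90.00°
∠(j210 + 579) = arctan(210/579) = 19.94°
∠L(j210) = 90.00° − 19.94° = 70.06°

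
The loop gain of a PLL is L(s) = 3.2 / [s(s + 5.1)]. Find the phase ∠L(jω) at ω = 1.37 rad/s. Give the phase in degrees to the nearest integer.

∠(j1.37 + 5.1) = arctan(1.37/5.1) = 15.04°
∠(j1.37) = 90.00°
∠L(j1.37) = − (15.04° + 90.00°) = -105.04°

-105°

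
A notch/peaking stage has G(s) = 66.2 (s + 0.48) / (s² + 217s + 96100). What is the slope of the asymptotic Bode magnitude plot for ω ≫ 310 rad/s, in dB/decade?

With 1 zero and 2 poles, the high-frequency asymptotic slope is 20 × (1 − 2) = -20 dB/decade.

-20 dB/decade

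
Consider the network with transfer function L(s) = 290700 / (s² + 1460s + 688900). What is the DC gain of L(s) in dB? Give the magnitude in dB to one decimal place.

L(0) = 290700 / 688900 = 0.42198
20 log₁₀(0.42198) = -7.49 dB

-7.5 dB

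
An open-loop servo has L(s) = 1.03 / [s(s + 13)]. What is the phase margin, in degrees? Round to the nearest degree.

90°

Gain crossover: |L(jω)| = 1 at ω ≈ 0.0792 rad/s.
∠L(j0.0792) = −90° − arctan(0.0792/13) ≈ -90.35°
PM = 180° + (-90.35°) = 89.65°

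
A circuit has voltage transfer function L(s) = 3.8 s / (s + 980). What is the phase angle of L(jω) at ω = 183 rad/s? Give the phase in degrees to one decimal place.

∠(j183) = 90.00°
∠(j183 + 980) = arctan(183/980) = 10.58°
∠L(j183) = 90.00° − 10.58° = 79.42°

79.4°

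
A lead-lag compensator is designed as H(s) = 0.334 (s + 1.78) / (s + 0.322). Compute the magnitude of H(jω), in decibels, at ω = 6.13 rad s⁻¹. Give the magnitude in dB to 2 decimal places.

-9.19 dB

|j6.13 + 1.78| = √(6.13² + 1.78²) = 6.383
|j6.13 + 0.322| = √(6.13² + 0.322²) = 6.138
|H(j6.13)| = 0.334 × 6.383 / 6.138 = 0.34732
20 log₁₀(0.34732) = -9.185 dB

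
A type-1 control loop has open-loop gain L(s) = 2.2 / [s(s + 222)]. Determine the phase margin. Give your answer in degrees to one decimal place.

Gain crossover: |L(jω)| = 1 at ω ≈ 0.00991 rad/sec.
∠L(j0.00991) = −90° − arctan(0.00991/222) ≈ -90.00°
PM = 180° + (-90.00°) = 90.00°

90.0°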